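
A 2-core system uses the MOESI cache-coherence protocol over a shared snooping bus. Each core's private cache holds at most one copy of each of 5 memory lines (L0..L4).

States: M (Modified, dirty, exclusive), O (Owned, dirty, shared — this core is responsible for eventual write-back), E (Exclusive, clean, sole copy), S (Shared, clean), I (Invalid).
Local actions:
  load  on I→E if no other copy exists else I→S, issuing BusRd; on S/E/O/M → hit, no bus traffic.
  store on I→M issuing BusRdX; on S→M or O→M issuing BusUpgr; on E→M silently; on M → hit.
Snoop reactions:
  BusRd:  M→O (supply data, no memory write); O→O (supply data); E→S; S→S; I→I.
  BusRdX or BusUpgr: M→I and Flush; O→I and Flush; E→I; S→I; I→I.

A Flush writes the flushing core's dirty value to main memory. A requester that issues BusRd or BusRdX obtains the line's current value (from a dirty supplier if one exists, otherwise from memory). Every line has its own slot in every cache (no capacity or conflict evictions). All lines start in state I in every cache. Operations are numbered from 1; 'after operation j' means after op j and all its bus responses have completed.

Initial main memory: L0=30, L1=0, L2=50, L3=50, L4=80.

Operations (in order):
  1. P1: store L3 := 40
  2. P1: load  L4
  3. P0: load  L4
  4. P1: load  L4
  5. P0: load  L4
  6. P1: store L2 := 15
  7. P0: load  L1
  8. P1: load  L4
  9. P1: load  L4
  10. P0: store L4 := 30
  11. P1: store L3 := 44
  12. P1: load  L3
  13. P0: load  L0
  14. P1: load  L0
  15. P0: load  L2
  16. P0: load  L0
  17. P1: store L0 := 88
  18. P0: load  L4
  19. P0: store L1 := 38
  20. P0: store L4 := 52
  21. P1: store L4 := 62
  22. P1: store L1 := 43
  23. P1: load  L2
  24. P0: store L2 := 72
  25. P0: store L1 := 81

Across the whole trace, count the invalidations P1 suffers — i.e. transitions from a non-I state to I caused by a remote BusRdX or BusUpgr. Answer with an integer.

1. P1: store L3 := 40  bus=[BusRdX]  L3: P0=I P1=M  mem[L3]=50
2. P1: load  L4  bus=[BusRd]  L4: P0=I P1=E  mem[L4]=80
3. P0: load  L4  bus=[BusRd]  L4: P0=S P1=S  mem[L4]=80
4. P1: load  L4  bus=[-]  L4: P0=S P1=S  mem[L4]=80
5. P0: load  L4  bus=[-]  L4: P0=S P1=S  mem[L4]=80
6. P1: store L2 := 15  bus=[BusRdX]  L2: P0=I P1=M  mem[L2]=50
7. P0: load  L1  bus=[BusRd]  L1: P0=E P1=I  mem[L1]=0
8. P1: load  L4  bus=[-]  L4: P0=S P1=S  mem[L4]=80
9. P1: load  L4  bus=[-]  L4: P0=S P1=S  mem[L4]=80
10. P0: store L4 := 30  bus=[BusUpgr]  L4: P0=M P1=I  mem[L4]=80
11. P1: store L3 := 44  bus=[-]  L3: P0=I P1=M  mem[L3]=50
12. P1: load  L3  bus=[-]  L3: P0=I P1=M  mem[L3]=50
13. P0: load  L0  bus=[BusRd]  L0: P0=E P1=I  mem[L0]=30
14. P1: load  L0  bus=[BusRd]  L0: P0=S P1=S  mem[L0]=30
15. P0: load  L2  bus=[BusRd]  L2: P0=S P1=O  mem[L2]=50
16. P0: load  L0  bus=[-]  L0: P0=S P1=S  mem[L0]=30
17. P1: store L0 := 88  bus=[BusUpgr]  L0: P0=I P1=M  mem[L0]=30
18. P0: load  L4  bus=[-]  L4: P0=M P1=I  mem[L4]=80
19. P0: store L1 := 38  bus=[-]  L1: P0=M P1=I  mem[L1]=0
20. P0: store L4 := 52  bus=[-]  L4: P0=M P1=I  mem[L4]=80
21. P1: store L4 := 62  bus=[BusRdX,Flush]  L4: P0=I P1=M  mem[L4]=52
22. P1: store L1 := 43  bus=[BusRdX,Flush]  L1: P0=I P1=M  mem[L1]=38
23. P1: load  L2  bus=[-]  L2: P0=S P1=O  mem[L2]=50
24. P0: store L2 := 72  bus=[BusUpgr,Flush]  L2: P0=M P1=I  mem[L2]=15
25. P0: store L1 := 81  bus=[BusRdX,Flush]  L1: P0=M P1=I  mem[L1]=43

invalidations = 3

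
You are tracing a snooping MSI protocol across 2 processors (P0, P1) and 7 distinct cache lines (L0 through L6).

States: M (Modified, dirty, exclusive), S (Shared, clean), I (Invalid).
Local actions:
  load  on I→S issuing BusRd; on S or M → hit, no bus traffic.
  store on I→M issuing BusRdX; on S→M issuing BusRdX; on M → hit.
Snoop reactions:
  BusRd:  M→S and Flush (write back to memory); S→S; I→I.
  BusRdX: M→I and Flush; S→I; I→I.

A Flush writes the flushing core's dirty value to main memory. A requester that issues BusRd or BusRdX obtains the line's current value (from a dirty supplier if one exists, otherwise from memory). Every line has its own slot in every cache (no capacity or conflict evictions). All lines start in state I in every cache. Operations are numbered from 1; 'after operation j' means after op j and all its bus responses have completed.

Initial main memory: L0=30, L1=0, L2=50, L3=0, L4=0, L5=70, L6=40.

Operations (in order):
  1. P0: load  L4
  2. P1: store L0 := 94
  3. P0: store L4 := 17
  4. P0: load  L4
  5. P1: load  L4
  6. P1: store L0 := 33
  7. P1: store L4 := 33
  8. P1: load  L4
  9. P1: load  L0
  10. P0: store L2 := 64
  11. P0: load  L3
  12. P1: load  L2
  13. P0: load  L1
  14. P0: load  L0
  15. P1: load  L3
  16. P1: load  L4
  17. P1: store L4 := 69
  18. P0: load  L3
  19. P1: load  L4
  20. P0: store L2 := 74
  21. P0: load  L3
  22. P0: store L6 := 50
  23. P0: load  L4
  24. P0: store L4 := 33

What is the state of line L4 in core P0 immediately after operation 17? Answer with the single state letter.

state = I

1. P0: load  L4  bus=[BusRd]  L4: P0=S P1=I  mem[L4]=0
2. P1: store L0 := 94  bus=[BusRdX]  L0: P0=I P1=M  mem[L0]=30
3. P0: store L4 := 17  bus=[BusRdX]  L4: P0=M P1=I  mem[L4]=0
4. P0: load  L4  bus=[-]  L4: P0=M P1=I  mem[L4]=0
5. P1: load  L4  bus=[BusRd,Flush]  L4: P0=S P1=S  mem[L4]=17
6. P1: store L0 := 33  bus=[-]  L0: P0=I P1=M  mem[L0]=30
7. P1: store L4 := 33  bus=[BusRdX]  L4: P0=I P1=M  mem[L4]=17
8. P1: load  L4  bus=[-]  L4: P0=I P1=M  mem[L4]=17
9. P1: load  L0  bus=[-]  L0: P0=I P1=M  mem[L0]=30
10. P0: store L2 := 64  bus=[BusRdX]  L2: P0=M P1=I  mem[L2]=50
11. P0: load  L3  bus=[BusRd]  L3: P0=S P1=I  mem[L3]=0
12. P1: load  L2  bus=[BusRd,Flush]  L2: P0=S P1=S  mem[L2]=64
13. P0: load  L1  bus=[BusRd]  L1: P0=S P1=I  mem[L1]=0
14. P0: load  L0  bus=[BusRd,Flush]  L0: P0=S P1=S  mem[L0]=33
15. P1: load  L3  bus=[BusRd]  L3: P0=S P1=S  mem[L3]=0
16. P1: load  L4  bus=[-]  L4: P0=I P1=M  mem[L4]=17
17. P1: store L4 := 69  bus=[-]  L4: P0=I P1=M  mem[L4]=17
18. P0: load  L3  bus=[-]  L3: P0=S P1=S  mem[L3]=0
19. P1: load  L4  bus=[-]  L4: P0=I P1=M  mem[L4]=17
20. P0: store L2 := 74  bus=[BusRdX]  L2: P0=M P1=I  mem[L2]=64
21. P0: load  L3  bus=[-]  L3: P0=S P1=S  mem[L3]=0
22. P0: store L6 := 50  bus=[BusRdX]  L6: P0=M P1=I  mem[L6]=40
23. P0: load  L4  bus=[BusRd,Flush]  L4: P0=S P1=S  mem[L4]=69
24. P0: store L4 := 33  bus=[BusRdX]  L4: P0=M P1=I  mem[L4]=69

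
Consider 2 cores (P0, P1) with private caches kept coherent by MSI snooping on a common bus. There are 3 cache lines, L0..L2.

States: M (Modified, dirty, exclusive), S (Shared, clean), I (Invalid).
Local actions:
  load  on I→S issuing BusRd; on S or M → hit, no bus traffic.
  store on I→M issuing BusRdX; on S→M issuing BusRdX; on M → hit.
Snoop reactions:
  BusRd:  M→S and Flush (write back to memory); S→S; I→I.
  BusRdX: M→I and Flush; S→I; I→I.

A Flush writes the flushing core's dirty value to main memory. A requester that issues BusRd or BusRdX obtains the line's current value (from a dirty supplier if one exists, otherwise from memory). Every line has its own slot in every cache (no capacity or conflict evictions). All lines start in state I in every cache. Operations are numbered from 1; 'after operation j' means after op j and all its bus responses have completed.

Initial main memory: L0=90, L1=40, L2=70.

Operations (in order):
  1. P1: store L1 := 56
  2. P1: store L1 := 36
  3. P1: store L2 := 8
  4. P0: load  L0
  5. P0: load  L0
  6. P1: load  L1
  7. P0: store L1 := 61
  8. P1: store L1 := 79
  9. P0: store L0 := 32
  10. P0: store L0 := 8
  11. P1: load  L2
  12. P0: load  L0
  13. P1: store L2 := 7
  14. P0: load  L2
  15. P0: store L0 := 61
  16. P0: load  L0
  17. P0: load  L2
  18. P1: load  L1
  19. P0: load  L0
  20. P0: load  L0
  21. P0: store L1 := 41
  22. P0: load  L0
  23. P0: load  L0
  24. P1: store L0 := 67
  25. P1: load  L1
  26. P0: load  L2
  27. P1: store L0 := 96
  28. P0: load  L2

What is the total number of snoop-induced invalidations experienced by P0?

1. P1: store L1 := 56  bus=[BusRdX]  L1: P0=I P1=M  mem[L1]=40
2. P1: store L1 := 36  bus=[-]  L1: P0=I P1=M  mem[L1]=40
3. P1: store L2 := 8  bus=[BusRdX]  L2: P0=I P1=M  mem[L2]=70
4. P0: load  L0  bus=[BusRd]  L0: P0=S P1=I  mem[L0]=90
5. P0: load  L0  bus=[-]  L0: P0=S P1=I  mem[L0]=90
6. P1: load  L1  bus=[-]  L1: P0=I P1=M  mem[L1]=40
7. P0: store L1 := 61  bus=[BusRdX,Flush]  L1: P0=M P1=I  mem[L1]=36
8. P1: store L1 := 79  bus=[BusRdX,Flush]  L1: P0=I P1=M  mem[L1]=61
9. P0: store L0 := 32  bus=[BusRdX]  L0: P0=M P1=I  mem[L0]=90
10. P0: store L0 := 8  bus=[-]  L0: P0=M P1=I  mem[L0]=90
11. P1: load  L2  bus=[-]  L2: P0=I P1=M  mem[L2]=70
12. P0: load  L0  bus=[-]  L0: P0=M P1=I  mem[L0]=90
13. P1: store L2 := 7  bus=[-]  L2: P0=I P1=M  mem[L2]=70
14. P0: load  L2  bus=[BusRd,Flush]  L2: P0=S P1=S  mem[L2]=7
15. P0: store L0 := 61  bus=[-]  L0: P0=M P1=I  mem[L0]=90
16. P0: load  L0  bus=[-]  L0: P0=M P1=I  mem[L0]=90
17. P0: load  L2  bus=[-]  L2: P0=S P1=S  mem[L2]=7
18. P1: load  L1  bus=[-]  L1: P0=I P1=M  mem[L1]=61
19. P0: load  L0  bus=[-]  L0: P0=M P1=I  mem[L0]=90
20. P0: load  L0  bus=[-]  L0: P0=M P1=I  mem[L0]=90
21. P0: store L1 := 41  bus=[BusRdX,Flush]  L1: P0=M P1=I  mem[L1]=79
22. P0: load  L0  bus=[-]  L0: P0=M P1=I  mem[L0]=90
23. P0: load  L0  bus=[-]  L0: P0=M P1=I  mem[L0]=90
24. P1: store L0 := 67  bus=[BusRdX,Flush]  L0: P0=I P1=M  mem[L0]=61
25. P1: load  L1  bus=[BusRd,Flush]  L1: P0=S P1=S  mem[L1]=41
26. P0: load  L2  bus=[-]  L2: P0=S P1=S  mem[L2]=7
27. P1: store L0 := 96  bus=[-]  L0: P0=I P1=M  mem[L0]=61
28. P0: load  L2  bus=[-]  L2: P0=S P1=S  mem[L2]=7

invalidations = 2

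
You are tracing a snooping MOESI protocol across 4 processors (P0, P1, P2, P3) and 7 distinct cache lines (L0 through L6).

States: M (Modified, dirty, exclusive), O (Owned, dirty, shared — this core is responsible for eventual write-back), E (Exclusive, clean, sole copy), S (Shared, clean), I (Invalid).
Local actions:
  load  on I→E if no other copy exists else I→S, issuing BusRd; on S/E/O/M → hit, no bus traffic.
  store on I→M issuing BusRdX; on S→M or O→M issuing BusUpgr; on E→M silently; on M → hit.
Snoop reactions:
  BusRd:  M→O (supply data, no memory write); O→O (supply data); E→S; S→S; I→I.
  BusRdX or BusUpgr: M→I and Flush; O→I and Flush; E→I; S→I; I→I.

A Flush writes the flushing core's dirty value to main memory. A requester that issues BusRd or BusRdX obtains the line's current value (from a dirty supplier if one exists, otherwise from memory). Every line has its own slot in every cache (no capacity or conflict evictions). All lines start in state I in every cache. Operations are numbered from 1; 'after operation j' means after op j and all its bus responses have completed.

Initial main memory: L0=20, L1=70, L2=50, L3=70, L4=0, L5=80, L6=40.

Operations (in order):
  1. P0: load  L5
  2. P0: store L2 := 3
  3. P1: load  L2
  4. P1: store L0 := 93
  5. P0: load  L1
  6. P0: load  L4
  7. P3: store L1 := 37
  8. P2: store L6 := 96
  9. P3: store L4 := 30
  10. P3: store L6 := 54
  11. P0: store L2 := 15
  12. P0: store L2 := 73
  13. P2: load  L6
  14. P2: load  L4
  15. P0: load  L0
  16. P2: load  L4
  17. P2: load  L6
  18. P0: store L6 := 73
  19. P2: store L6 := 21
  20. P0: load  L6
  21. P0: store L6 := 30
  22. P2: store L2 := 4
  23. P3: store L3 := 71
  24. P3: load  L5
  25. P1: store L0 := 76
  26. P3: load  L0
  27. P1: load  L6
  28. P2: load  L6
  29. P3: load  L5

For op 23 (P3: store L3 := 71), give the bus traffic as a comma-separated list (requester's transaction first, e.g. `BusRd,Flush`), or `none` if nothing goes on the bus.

1. P0: load  L5  bus=[BusRd]  L5: P0=E P1=I P2=I P3=I  mem[L5]=80
2. P0: store L2 := 3  bus=[BusRdX]  L2: P0=M P1=I P2=I P3=I  mem[L2]=50
3. P1: load  L2  bus=[BusRd]  L2: P0=O P1=S P2=I P3=I  mem[L2]=50
4. P1: store L0 := 93  bus=[BusRdX]  L0: P0=I P1=M P2=I P3=I  mem[L0]=20
5. P0: load  L1  bus=[BusRd]  L1: P0=E P1=I P2=I P3=I  mem[L1]=70
6. P0: load  L4  bus=[BusRd]  L4: P0=E P1=I P2=I P3=I  mem[L4]=0
7. P3: store L1 := 37  bus=[BusRdX]  L1: P0=I P1=I P2=I P3=M  mem[L1]=70
8. P2: store L6 := 96  bus=[BusRdX]  L6: P0=I P1=I P2=M P3=I  mem[L6]=40
9. P3: store L4 := 30  bus=[BusRdX]  L4: P0=I P1=I P2=I P3=M  mem[L4]=0
10. P3: store L6 := 54  bus=[BusRdX,Flush]  L6: P0=I P1=I P2=I P3=M  mem[L6]=96
11. P0: store L2 := 15  bus=[BusUpgr]  L2: P0=M P1=I P2=I P3=I  mem[L2]=50
12. P0: store L2 := 73  bus=[-]  L2: P0=M P1=I P2=I P3=I  mem[L2]=50
13. P2: load  L6  bus=[BusRd]  L6: P0=I P1=I P2=S P3=O  mem[L6]=96
14. P2: load  L4  bus=[BusRd]  L4: P0=I P1=I P2=S P3=O  mem[L4]=0
15. P0: load  L0  bus=[BusRd]  L0: P0=S P1=O P2=I P3=I  mem[L0]=20
16. P2: load  L4  bus=[-]  L4: P0=I P1=I P2=S P3=O  mem[L4]=0
17. P2: load  L6  bus=[-]  L6: P0=I P1=I P2=S P3=O  mem[L6]=96
18. P0: store L6 := 73  bus=[BusRdX,Flush]  L6: P0=M P1=I P2=I P3=I  mem[L6]=54
19. P2: store L6 := 21  bus=[BusRdX,Flush]  L6: P0=I P1=I P2=M P3=I  mem[L6]=73
20. P0: load  L6  bus=[BusRd]  L6: P0=S P1=I P2=O P3=I  mem[L6]=73
21. P0: store L6 := 30  bus=[BusUpgr,Flush]  L6: P0=M P1=I P2=I P3=I  mem[L6]=21
22. P2: store L2 := 4  bus=[BusRdX,Flush]  L2: P0=I P1=I P2=M P3=I  mem[L2]=73
23. P3: store L3 := 71  bus=[BusRdX]  L3: P0=I P1=I P2=I P3=M  mem[L3]=70
24. P3: load  L5  bus=[BusRd]  L5: P0=S P1=I P2=I P3=S  mem[L5]=80
25. P1: store L0 := 76  bus=[BusUpgr]  L0: P0=I P1=M P2=I P3=I  mem[L0]=20
26. P3: load  L0  bus=[BusRd]  L0: P0=I P1=O P2=I P3=S  mem[L0]=20
27. P1: load  L6  bus=[BusRd]  L6: P0=O P1=S P2=I P3=I  mem[L6]=21
28. P2: load  L6  bus=[BusRd]  L6: P0=O P1=S P2=S P3=I  mem[L6]=21
29. P3: load  L5  bus=[-]  L5: P0=S P1=I P2=I P3=S  mem[L5]=80

bus = BusRdX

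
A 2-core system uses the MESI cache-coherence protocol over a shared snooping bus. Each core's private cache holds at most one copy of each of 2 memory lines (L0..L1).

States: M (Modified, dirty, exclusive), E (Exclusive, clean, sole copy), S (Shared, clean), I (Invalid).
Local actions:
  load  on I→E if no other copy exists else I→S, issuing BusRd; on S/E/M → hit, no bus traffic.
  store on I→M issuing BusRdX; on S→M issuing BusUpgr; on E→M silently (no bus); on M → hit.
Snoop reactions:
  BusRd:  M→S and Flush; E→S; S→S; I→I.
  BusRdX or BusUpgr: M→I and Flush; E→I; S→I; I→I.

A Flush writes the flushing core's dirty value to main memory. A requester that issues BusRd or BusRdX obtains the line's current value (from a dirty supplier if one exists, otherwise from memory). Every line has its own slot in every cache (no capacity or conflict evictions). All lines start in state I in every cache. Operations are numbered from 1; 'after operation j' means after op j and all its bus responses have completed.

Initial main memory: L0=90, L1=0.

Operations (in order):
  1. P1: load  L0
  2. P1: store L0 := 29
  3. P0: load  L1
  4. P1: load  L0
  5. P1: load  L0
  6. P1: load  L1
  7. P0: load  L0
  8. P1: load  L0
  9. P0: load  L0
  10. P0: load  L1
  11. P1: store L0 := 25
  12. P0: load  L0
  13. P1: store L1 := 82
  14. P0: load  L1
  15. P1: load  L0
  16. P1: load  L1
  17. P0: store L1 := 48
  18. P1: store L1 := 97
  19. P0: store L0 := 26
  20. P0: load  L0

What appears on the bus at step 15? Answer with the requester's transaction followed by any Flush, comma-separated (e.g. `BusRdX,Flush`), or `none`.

[1] P1: load  L0 | P0:I, P1:E(90) | bus: BusRd
[2] P1: store L0 := 29 | P0:I, P1:M(29) | bus: none
[3] P0: load  L1 | P0:E(0), P1:I | bus: BusRd
[4] P1: load  L0 | P0:I, P1:M(29) | bus: none
[5] P1: load  L0 | P0:I, P1:M(29) | bus: none
[6] P1: load  L1 | P0:S(0), P1:S(0) | bus: BusRd
[7] P0: load  L0 | P0:S(29), P1:S(29) | bus: BusRd,Flush
[8] P1: load  L0 | P0:S(29), P1:S(29) | bus: none
[9] P0: load  L0 | P0:S(29), P1:S(29) | bus: none
[10] P0: load  L1 | P0:S(0), P1:S(0) | bus: none
[11] P1: store L0 := 25 | P0:I, P1:M(25) | bus: BusUpgr
[12] P0: load  L0 | P0:S(25), P1:S(25) | bus: BusRd,Flush
[13] P1: store L1 := 82 | P0:I, P1:M(82) | bus: BusUpgr
[14] P0: load  L1 | P0:S(82), P1:S(82) | bus: BusRd,Flush
[15] P1: load  L0 | P0:S(25), P1:S(25) | bus: none
[16] P1: load  L1 | P0:S(82), P1:S(82) | bus: none
[17] P0: store L1 := 48 | P0:M(48), P1:I | bus: BusUpgr
[18] P1: store L1 := 97 | P0:I, P1:M(97) | bus: BusRdX,Flush
[19] P0: store L0 := 26 | P0:M(26), P1:I | bus: BusUpgr
[20] P0: load  L0 | P0:M(26), P1:I | bus: none

bus = none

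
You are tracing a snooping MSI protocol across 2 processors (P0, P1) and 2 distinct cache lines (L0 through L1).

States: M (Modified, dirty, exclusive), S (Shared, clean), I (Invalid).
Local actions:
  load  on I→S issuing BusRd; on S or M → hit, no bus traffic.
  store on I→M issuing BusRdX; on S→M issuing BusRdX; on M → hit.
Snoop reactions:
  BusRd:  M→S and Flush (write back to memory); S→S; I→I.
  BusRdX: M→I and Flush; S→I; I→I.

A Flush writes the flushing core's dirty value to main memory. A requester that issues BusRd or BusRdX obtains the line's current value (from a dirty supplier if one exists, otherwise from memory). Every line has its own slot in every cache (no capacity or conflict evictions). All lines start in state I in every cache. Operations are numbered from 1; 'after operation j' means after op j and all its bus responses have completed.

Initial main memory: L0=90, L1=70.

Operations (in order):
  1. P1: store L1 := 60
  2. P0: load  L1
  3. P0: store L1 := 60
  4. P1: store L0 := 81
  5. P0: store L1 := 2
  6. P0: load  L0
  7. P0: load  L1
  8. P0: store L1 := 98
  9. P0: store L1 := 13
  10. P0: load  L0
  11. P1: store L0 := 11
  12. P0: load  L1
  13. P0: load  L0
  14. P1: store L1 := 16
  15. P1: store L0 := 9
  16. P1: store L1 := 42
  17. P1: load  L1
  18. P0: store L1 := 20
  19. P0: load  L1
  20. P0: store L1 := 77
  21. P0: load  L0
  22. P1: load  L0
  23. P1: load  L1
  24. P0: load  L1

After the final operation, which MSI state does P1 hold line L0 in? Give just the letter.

state = S

1. P1: store L1 := 60  bus=[BusRdX]  L1: P0=I P1=M  mem[L1]=70
2. P0: load  L1  bus=[BusRd,Flush]  L1: P0=S P1=S  mem[L1]=60
3. P0: store L1 := 60  bus=[BusRdX]  L1: P0=M P1=I  mem[L1]=60
4. P1: store L0 := 81  bus=[BusRdX]  L0: P0=I P1=M  mem[L0]=90
5. P0: store L1 := 2  bus=[-]  L1: P0=M P1=I  mem[L1]=60
6. P0: load  L0  bus=[BusRd,Flush]  L0: P0=S P1=S  mem[L0]=81
7. P0: load  L1  bus=[-]  L1: P0=M P1=I  mem[L1]=60
8. P0: store L1 := 98  bus=[-]  L1: P0=M P1=I  mem[L1]=60
9. P0: store L1 := 13  bus=[-]  L1: P0=M P1=I  mem[L1]=60
10. P0: load  L0  bus=[-]  L0: P0=S P1=S  mem[L0]=81
11. P1: store L0 := 11  bus=[BusRdX]  L0: P0=I P1=M  mem[L0]=81
12. P0: load  L1  bus=[-]  L1: P0=M P1=I  mem[L1]=60
13. P0: load  L0  bus=[BusRd,Flush]  L0: P0=S P1=S  mem[L0]=11
14. P1: store L1 := 16  bus=[BusRdX,Flush]  L1: P0=I P1=M  mem[L1]=13
15. P1: store L0 := 9  bus=[BusRdX]  L0: P0=I P1=M  mem[L0]=11
16. P1: store L1 := 42  bus=[-]  L1: P0=I P1=M  mem[L1]=13
17. P1: load  L1  bus=[-]  L1: P0=I P1=M  mem[L1]=13
18. P0: store L1 := 20  bus=[BusRdX,Flush]  L1: P0=M P1=I  mem[L1]=42
19. P0: load  L1  bus=[-]  L1: P0=M P1=I  mem[L1]=42
20. P0: store L1 := 77  bus=[-]  L1: P0=M P1=I  mem[L1]=42
21. P0: load  L0  bus=[BusRd,Flush]  L0: P0=S P1=S  mem[L0]=9
22. P1: load  L0  bus=[-]  L0: P0=S P1=S  mem[L0]=9
23. P1: load  L1  bus=[BusRd,Flush]  L1: P0=S P1=S  mem[L1]=77
24. P0: load  L1  bus=[-]  L1: P0=S P1=S  mem[L1]=77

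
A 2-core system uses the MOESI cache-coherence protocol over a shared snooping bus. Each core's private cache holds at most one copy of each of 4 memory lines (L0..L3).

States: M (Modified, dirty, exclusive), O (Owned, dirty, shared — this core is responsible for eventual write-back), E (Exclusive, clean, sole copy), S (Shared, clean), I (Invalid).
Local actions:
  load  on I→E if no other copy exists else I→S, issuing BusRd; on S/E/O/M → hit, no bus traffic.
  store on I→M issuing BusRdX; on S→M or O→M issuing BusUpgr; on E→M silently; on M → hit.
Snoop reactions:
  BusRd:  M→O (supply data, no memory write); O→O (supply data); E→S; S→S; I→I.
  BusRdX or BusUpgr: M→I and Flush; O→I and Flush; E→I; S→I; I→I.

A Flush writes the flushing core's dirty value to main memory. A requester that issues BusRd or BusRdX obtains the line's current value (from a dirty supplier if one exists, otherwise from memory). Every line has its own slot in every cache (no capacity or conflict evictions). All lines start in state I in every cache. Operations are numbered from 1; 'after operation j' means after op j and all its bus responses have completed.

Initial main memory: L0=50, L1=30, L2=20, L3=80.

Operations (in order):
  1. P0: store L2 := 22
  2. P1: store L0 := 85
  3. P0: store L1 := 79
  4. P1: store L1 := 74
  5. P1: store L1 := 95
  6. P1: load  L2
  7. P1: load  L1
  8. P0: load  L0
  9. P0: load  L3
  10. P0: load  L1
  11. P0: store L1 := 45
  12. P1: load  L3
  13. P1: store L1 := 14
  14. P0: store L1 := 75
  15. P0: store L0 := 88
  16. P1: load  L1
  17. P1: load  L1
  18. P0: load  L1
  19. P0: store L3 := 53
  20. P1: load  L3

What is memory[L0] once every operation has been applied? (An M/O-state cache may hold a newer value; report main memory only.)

memory[L0] = 85

1. P0: store L2 := 22  bus=[BusRdX]  L2: P0=M P1=I  mem[L2]=20
2. P1: store L0 := 85  bus=[BusRdX]  L0: P0=I P1=M  mem[L0]=50
3. P0: store L1 := 79  bus=[BusRdX]  L1: P0=M P1=I  mem[L1]=30
4. P1: store L1 := 74  bus=[BusRdX,Flush]  L1: P0=I P1=M  mem[L1]=79
5. P1: store L1 := 95  bus=[-]  L1: P0=I P1=M  mem[L1]=79
6. P1: load  L2  bus=[BusRd]  L2: P0=O P1=S  mem[L2]=20
7. P1: load  L1  bus=[-]  L1: P0=I P1=M  mem[L1]=79
8. P0: load  L0  bus=[BusRd]  L0: P0=S P1=O  mem[L0]=50
9. P0: load  L3  bus=[BusRd]  L3: P0=E P1=I  mem[L3]=80
10. P0: load  L1  bus=[BusRd]  L1: P0=S P1=O  mem[L1]=79
11. P0: store L1 := 45  bus=[BusUpgr,Flush]  L1: P0=M P1=I  mem[L1]=95
12. P1: load  L3  bus=[BusRd]  L3: P0=S P1=S  mem[L3]=80
13. P1: store L1 := 14  bus=[BusRdX,Flush]  L1: P0=I P1=M  mem[L1]=45
14. P0: store L1 := 75  bus=[BusRdX,Flush]  L1: P0=M P1=I  mem[L1]=14
15. P0: store L0 := 88  bus=[BusUpgr,Flush]  L0: P0=M P1=I  mem[L0]=85
16. P1: load  L1  bus=[BusRd]  L1: P0=O P1=S  mem[L1]=14
17. P1: load  L1  bus=[-]  L1: P0=O P1=S  mem[L1]=14
18. P0: load  L1  bus=[-]  L1: P0=O P1=S  mem[L1]=14
19. P0: store L3 := 53  bus=[BusUpgr]  L3: P0=M P1=I  mem[L3]=80
20. P1: load  L3  bus=[BusRd]  L3: P0=O P1=S  mem[L3]=80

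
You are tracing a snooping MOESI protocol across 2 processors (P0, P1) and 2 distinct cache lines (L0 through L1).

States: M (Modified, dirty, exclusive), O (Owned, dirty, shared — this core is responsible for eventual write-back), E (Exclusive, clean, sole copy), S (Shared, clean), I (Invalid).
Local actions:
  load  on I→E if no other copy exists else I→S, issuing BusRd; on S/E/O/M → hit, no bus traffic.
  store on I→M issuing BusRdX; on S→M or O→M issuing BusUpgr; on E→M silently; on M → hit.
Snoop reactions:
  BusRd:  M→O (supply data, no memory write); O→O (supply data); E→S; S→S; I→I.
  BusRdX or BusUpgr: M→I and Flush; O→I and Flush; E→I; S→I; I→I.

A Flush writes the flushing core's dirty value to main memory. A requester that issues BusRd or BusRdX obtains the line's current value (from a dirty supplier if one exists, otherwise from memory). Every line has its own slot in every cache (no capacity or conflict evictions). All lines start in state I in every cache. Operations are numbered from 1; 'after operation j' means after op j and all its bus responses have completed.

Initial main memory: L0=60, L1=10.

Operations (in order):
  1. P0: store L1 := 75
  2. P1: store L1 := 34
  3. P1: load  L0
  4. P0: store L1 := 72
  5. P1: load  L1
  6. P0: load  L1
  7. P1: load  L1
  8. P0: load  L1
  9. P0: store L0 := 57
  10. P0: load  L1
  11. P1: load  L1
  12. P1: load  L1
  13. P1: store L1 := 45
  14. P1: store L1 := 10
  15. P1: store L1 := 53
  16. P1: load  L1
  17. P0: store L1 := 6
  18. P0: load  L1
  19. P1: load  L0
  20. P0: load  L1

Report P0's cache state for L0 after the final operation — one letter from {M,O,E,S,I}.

1. P0: store L1 := 75  bus=[BusRdX]  L1: P0=M P1=I  mem[L1]=10
2. P1: store L1 := 34  bus=[BusRdX,Flush]  L1: P0=I P1=M  mem[L1]=75
3. P1: load  L0  bus=[BusRd]  L0: P0=I P1=E  mem[L0]=60
4. P0: store L1 := 72  bus=[BusRdX,Flush]  L1: P0=M P1=I  mem[L1]=34
5. P1: load  L1  bus=[BusRd]  L1: P0=O P1=S  mem[L1]=34
6. P0: load  L1  bus=[-]  L1: P0=O P1=S  mem[L1]=34
7. P1: load  L1  bus=[-]  L1: P0=O P1=S  mem[L1]=34
8. P0: load  L1  bus=[-]  L1: P0=O P1=S  mem[L1]=34
9. P0: store L0 := 57  bus=[BusRdX]  L0: P0=M P1=I  mem[L0]=60
10. P0: load  L1  bus=[-]  L1: P0=O P1=S  mem[L1]=34
11. P1: load  L1  bus=[-]  L1: P0=O P1=S  mem[L1]=34
12. P1: load  L1  bus=[-]  L1: P0=O P1=S  mem[L1]=34
13. P1: store L1 := 45  bus=[BusUpgr,Flush]  L1: P0=I P1=M  mem[L1]=72
14. P1: store L1 := 10  bus=[-]  L1: P0=I P1=M  mem[L1]=72
15. P1: store L1 := 53  bus=[-]  L1: P0=I P1=M  mem[L1]=72
16. P1: load  L1  bus=[-]  L1: P0=I P1=M  mem[L1]=72
17. P0: store L1 := 6  bus=[BusRdX,Flush]  L1: P0=M P1=I  mem[L1]=53
18. P0: load  L1  bus=[-]  L1: P0=M P1=I  mem[L1]=53
19. P1: load  L0  bus=[BusRd]  L0: P0=O P1=S  mem[L0]=60
20. P0: load  L1  bus=[-]  L1: P0=M P1=I  mem[L1]=53

state = O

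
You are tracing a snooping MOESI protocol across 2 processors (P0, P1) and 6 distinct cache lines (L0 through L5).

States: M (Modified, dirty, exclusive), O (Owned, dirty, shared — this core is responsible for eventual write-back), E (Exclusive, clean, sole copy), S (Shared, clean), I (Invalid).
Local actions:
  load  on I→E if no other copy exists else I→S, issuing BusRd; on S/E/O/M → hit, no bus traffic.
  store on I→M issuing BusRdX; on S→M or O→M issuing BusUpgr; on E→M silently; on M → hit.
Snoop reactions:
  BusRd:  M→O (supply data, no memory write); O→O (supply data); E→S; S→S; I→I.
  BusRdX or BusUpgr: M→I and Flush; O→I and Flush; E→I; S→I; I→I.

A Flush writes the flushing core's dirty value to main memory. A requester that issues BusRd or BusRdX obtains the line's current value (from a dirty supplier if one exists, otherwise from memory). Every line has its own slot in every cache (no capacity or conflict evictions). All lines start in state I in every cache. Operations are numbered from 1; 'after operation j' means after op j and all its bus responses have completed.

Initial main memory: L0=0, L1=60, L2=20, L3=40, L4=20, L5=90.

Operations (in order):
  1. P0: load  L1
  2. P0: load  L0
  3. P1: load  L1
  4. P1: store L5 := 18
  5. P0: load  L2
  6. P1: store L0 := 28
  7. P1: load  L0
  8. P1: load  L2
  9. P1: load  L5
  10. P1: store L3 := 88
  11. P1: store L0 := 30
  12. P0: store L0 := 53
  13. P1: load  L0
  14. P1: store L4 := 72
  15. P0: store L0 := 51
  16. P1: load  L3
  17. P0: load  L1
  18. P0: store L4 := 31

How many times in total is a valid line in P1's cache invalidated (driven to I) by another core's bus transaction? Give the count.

[1] P0: load  L1 | P0:E(60), P1:I | bus: BusRd
[2] P0: load  L0 | P0:E(0), P1:I | bus: BusRd
[3] P1: load  L1 | P0:S(60), P1:S(60) | bus: BusRd
[4] P1: store L5 := 18 | P0:I, P1:M(18) | bus: BusRdX
[5] P0: load  L2 | P0:E(20), P1:I | bus: BusRd
[6] P1: store L0 := 28 | P0:I, P1:M(28) | bus: BusRdX
[7] P1: load  L0 | P0:I, P1:M(28) | bus: none
[8] P1: load  L2 | P0:S(20), P1:S(20) | bus: BusRd
[9] P1: load  L5 | P0:I, P1:M(18) | bus: none
[10] P1: store L3 := 88 | P0:I, P1:M(88) | bus: BusRdX
[11] P1: store L0 := 30 | P0:I, P1:M(30) | bus: none
[12] P0: store L0 := 53 | P0:M(53), P1:I | bus: BusRdX,Flush
[13] P1: load  L0 | P0:O(53), P1:S(53) | bus: BusRd
[14] P1: store L4 := 72 | P0:I, P1:M(72) | bus: BusRdX
[15] P0: store L0 := 51 | P0:M(51), P1:I | bus: BusUpgr
[16] P1: load  L3 | P0:I, P1:M(88) | bus: none
[17] P0: load  L1 | P0:S(60), P1:S(60) | bus: none
[18] P0: store L4 := 31 | P0:M(31), P1:I | bus: BusRdX,Flush

invalidations = 3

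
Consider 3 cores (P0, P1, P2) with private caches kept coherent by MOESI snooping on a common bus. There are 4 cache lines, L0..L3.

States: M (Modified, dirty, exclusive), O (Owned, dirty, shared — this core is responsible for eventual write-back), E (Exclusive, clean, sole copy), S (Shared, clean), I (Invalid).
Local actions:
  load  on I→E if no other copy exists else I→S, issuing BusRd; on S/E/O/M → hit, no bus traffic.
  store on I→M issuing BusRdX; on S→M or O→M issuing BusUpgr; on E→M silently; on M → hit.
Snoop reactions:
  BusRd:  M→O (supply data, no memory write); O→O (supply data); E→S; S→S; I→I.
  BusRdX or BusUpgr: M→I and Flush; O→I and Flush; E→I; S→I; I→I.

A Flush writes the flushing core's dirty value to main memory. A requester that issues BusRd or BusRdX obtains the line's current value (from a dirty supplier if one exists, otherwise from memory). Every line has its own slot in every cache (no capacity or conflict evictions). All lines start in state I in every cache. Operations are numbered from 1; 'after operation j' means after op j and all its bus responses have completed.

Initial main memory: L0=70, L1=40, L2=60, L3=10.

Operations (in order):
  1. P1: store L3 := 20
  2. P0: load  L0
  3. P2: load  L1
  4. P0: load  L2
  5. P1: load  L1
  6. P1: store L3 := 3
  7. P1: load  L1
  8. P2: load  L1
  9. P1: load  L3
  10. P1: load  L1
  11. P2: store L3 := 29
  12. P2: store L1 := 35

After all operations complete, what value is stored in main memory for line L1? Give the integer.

1. P1: store L3 := 20  bus=[BusRdX]  L3: P0=I P1=M P2=I  mem[L3]=10
2. P0: load  L0  bus=[BusRd]  L0: P0=E P1=I P2=I  mem[L0]=70
3. P2: load  L1  bus=[BusRd]  L1: P0=I P1=I P2=E  mem[L1]=40
4. P0: load  L2  bus=[BusRd]  L2: P0=E P1=I P2=I  mem[L2]=60
5. P1: load  L1  bus=[BusRd]  L1: P0=I P1=S P2=S  mem[L1]=40
6. P1: store L3 := 3  bus=[-]  L3: P0=I P1=M P2=I  mem[L3]=10
7. P1: load  L1  bus=[-]  L1: P0=I P1=S P2=S  mem[L1]=40
8. P2: load  L1  bus=[-]  L1: P0=I P1=S P2=S  mem[L1]=40
9. P1: load  L3  bus=[-]  L3: P0=I P1=M P2=I  mem[L3]=10
10. P1: load  L1  bus=[-]  L1: P0=I P1=S P2=S  mem[L1]=40
11. P2: store L3 := 29  bus=[BusRdX,Flush]  L3: P0=I P1=I P2=M  mem[L3]=3
12. P2: store L1 := 35  bus=[BusUpgr]  L1: P0=I P1=I P2=M  mem[L1]=40

memory[L1] = 40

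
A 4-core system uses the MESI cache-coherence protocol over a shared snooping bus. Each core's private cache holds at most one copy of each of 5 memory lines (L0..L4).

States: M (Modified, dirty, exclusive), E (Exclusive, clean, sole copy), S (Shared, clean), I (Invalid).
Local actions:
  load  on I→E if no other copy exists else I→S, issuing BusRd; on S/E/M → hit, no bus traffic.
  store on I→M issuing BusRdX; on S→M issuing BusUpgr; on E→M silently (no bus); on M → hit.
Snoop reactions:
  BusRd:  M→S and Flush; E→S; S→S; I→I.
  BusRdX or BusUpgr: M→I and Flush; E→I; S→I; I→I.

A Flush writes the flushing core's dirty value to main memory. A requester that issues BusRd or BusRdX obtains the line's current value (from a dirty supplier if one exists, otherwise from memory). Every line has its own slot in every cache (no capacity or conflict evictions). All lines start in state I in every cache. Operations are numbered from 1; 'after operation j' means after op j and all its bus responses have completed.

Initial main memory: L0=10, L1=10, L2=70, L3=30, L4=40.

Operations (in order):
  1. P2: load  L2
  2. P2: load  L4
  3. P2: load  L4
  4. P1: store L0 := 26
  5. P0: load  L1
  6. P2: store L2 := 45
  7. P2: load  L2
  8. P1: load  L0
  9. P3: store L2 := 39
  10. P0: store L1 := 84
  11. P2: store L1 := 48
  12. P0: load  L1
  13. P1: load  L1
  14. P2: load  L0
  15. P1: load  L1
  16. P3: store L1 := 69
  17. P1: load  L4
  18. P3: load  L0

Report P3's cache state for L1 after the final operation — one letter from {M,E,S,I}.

  op1 P2: load  L2 → I/I/E/I on L2; bus BusRd; mem=70
  op2 P2: load  L4 → I/I/E/I on L4; bus BusRd; mem=40
  op3 P2: load  L4 → I/I/E/I on L4; bus (none); mem=40
  op4 P1: store L0 := 26 → I/M/I/I on L0; bus BusRdX; mem=10
  op5 P0: load  L1 → E/I/I/I on L1; bus BusRd; mem=10
  op6 P2: store L2 := 45 → I/I/M/I on L2; bus (none); mem=70
  op7 P2: load  L2 → I/I/M/I on L2; bus (none); mem=70
  op8 P1: load  L0 → I/M/I/I on L0; bus (none); mem=10
  op9 P3: store L2 := 39 → I/I/I/M on L2; bus BusRdX Flush; mem=45
  op10 P0: store L1 := 84 → M/I/I/I on L1; bus (none); mem=10
  op11 P2: store L1 := 48 → I/I/M/I on L1; bus BusRdX Flush; mem=84
  op12 P0: load  L1 → S/I/S/I on L1; bus BusRd Flush; mem=48
  op13 P1: load  L1 → S/S/S/I on L1; bus BusRd; mem=48
  op14 P2: load  L0 → I/S/S/I on L0; bus BusRd Flush; mem=26
  op15 P1: load  L1 → S/S/S/I on L1; bus (none); mem=48
  op16 P3: store L1 := 69 → I/I/I/M on L1; bus BusRdX; mem=48
  op17 P1: load  L4 → I/S/S/I on L4; bus BusRd; mem=40
  op18 P3: load  L0 → I/S/S/S on L0; bus BusRd; mem=26

state = M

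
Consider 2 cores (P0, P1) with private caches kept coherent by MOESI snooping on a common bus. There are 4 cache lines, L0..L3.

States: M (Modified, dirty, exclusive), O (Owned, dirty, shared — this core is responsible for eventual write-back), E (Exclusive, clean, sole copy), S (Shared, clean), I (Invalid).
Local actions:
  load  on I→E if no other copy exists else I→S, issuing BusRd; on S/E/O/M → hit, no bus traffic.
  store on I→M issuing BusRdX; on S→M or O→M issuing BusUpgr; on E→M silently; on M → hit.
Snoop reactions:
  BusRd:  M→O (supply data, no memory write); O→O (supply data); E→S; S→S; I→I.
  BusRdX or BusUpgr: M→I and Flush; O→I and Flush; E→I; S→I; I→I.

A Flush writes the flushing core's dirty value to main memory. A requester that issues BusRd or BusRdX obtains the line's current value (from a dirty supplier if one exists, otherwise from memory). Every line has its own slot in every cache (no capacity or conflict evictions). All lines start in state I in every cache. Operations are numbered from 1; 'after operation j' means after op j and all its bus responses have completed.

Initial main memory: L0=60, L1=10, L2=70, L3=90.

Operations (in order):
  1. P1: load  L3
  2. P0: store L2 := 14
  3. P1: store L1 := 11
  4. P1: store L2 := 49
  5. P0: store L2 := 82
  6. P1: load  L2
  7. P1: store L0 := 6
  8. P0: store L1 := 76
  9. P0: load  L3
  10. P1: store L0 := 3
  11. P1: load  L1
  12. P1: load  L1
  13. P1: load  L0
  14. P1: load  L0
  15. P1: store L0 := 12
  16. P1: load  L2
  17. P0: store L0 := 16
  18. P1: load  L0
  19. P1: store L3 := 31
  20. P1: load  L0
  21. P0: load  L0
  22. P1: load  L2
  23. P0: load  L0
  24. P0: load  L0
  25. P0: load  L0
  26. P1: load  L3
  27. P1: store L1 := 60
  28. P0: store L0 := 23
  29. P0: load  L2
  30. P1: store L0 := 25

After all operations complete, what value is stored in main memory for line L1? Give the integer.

step 1: P1: load  L3  ⟶  IE  (L3)  txn=BusRd  M[L3]=90
step 2: P0: store L2 := 14  ⟶  MI  (L2)  txn=BusRdX  M[L2]=70
step 3: P1: store L1 := 11  ⟶  IM  (L1)  txn=BusRdX  M[L1]=10
step 4: P1: store L2 := 49  ⟶  IM  (L2)  txn=BusRdX+Flush  M[L2]=14
step 5: P0: store L2 := 82  ⟶  MI  (L2)  txn=BusRdX+Flush  M[L2]=49
step 6: P1: load  L2  ⟶  OS  (L2)  txn=BusRd  M[L2]=49
step 7: P1: store L0 := 6  ⟶  IM  (L0)  txn=BusRdX  M[L0]=60
step 8: P0: store L1 := 76  ⟶  MI  (L1)  txn=BusRdX+Flush  M[L1]=11
step 9: P0: load  L3  ⟶  SS  (L3)  txn=BusRd  M[L3]=90
step 10: P1: store L0 := 3  ⟶  IM  (L0)  txn=∅  M[L0]=60
step 11: P1: load  L1  ⟶  OS  (L1)  txn=BusRd  M[L1]=11
step 12: P1: load  L1  ⟶  OS  (L1)  txn=∅  M[L1]=11
step 13: P1: load  L0  ⟶  IM  (L0)  txn=∅  M[L0]=60
step 14: P1: load  L0  ⟶  IM  (L0)  txn=∅  M[L0]=60
step 15: P1: store L0 := 12  ⟶  IM  (L0)  txn=∅  M[L0]=60
step 16: P1: load  L2  ⟶  OS  (L2)  txn=∅  M[L2]=49
step 17: P0: store L0 := 16  ⟶  MI  (L0)  txn=BusRdX+Flush  M[L0]=12
step 18: P1: load  L0  ⟶  OS  (L0)  txn=BusRd  M[L0]=12
step 19: P1: store L3 := 31  ⟶  IM  (L3)  txn=BusUpgr  M[L3]=90
step 20: P1: load  L0  ⟶  OS  (L0)  txn=∅  M[L0]=12
step 21: P0: load  L0  ⟶  OS  (L0)  txn=∅  M[L0]=12
step 22: P1: load  L2  ⟶  OS  (L2)  txn=∅  M[L2]=49
step 23: P0: load  L0  ⟶  OS  (L0)  txn=∅  M[L0]=12
step 24: P0: load  L0  ⟶  OS  (L0)  txn=∅  M[L0]=12
step 25: P0: load  L0  ⟶  OS  (L0)  txn=∅  M[L0]=12
step 26: P1: load  L3  ⟶  IM  (L3)  txn=∅  M[L3]=90
step 27: P1: store L1 := 60  ⟶  IM  (L1)  txn=BusUpgr+Flush  M[L1]=76
step 28: P0: store L0 := 23  ⟶  MI  (L0)  txn=BusUpgr  M[L0]=12
step 29: P0: load  L2  ⟶  OS  (L2)  txn=∅  M[L2]=49
step 30: P1: store L0 := 25  ⟶  IM  (L0)  txn=BusRdX+Flush  M[L0]=23

memory[L1] = 76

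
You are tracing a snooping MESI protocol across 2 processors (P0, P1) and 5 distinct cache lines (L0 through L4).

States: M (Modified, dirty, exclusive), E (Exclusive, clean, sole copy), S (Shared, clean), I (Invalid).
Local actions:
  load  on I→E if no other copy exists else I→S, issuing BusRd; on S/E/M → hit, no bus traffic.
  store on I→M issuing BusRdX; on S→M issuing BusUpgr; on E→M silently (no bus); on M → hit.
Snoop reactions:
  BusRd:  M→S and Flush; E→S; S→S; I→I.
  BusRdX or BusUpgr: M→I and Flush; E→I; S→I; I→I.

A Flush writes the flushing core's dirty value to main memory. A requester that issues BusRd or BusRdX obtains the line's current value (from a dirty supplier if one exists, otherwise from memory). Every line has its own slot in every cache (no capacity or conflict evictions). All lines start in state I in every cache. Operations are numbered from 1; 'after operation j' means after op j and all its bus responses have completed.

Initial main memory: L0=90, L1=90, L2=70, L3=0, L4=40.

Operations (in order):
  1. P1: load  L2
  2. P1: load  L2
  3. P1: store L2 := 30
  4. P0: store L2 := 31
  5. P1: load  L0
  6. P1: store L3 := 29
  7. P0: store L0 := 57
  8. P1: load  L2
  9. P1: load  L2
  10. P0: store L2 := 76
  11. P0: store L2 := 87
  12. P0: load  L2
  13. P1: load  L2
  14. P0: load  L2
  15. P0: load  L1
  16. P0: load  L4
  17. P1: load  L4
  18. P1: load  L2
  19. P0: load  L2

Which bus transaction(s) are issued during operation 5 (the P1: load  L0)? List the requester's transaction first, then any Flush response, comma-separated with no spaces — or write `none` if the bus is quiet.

step 1: P1: load  L2  ⟶  IE  (L2)  txn=BusRd  M[L2]=70
step 2: P1: load  L2  ⟶  IE  (L2)  txn=∅  M[L2]=70
step 3: P1: store L2 := 30  ⟶  IM  (L2)  txn=∅  M[L2]=70
step 4: P0: store L2 := 31  ⟶  MI  (L2)  txn=BusRdX+Flush  M[L2]=30
step 5: P1: load  L0  ⟶  IE  (L0)  txn=BusRd  M[L0]=90
step 6: P1: store L3 := 29  ⟶  IM  (L3)  txn=BusRdX  M[L3]=0
step 7: P0: store L0 := 57  ⟶  MI  (L0)  txn=BusRdX  M[L0]=90
step 8: P1: load  L2  ⟶  SS  (L2)  txn=BusRd+Flush  M[L2]=31
step 9: P1: load  L2  ⟶  SS  (L2)  txn=∅  M[L2]=31
step 10: P0: store L2 := 76  ⟶  MI  (L2)  txn=BusUpgr  M[L2]=31
step 11: P0: store L2 := 87  ⟶  MI  (L2)  txn=∅  M[L2]=31
step 12: P0: load  L2  ⟶  MI  (L2)  txn=∅  M[L2]=31
step 13: P1: load  L2  ⟶  SS  (L2)  txn=BusRd+Flush  M[L2]=87
step 14: P0: load  L2  ⟶  SS  (L2)  txn=∅  M[L2]=87
step 15: P0: load  L1  ⟶  EI  (L1)  txn=BusRd  M[L1]=90
step 16: P0: load  L4  ⟶  EI  (L4)  txn=BusRd  M[L4]=40
step 17: P1: load  L4  ⟶  SS  (L4)  txn=BusRd  M[L4]=40
step 18: P1: load  L2  ⟶  SS  (L2)  txn=∅  M[L2]=87
step 19: P0: load  L2  ⟶  SS  (L2)  txn=∅  M[L2]=87

bus = BusRd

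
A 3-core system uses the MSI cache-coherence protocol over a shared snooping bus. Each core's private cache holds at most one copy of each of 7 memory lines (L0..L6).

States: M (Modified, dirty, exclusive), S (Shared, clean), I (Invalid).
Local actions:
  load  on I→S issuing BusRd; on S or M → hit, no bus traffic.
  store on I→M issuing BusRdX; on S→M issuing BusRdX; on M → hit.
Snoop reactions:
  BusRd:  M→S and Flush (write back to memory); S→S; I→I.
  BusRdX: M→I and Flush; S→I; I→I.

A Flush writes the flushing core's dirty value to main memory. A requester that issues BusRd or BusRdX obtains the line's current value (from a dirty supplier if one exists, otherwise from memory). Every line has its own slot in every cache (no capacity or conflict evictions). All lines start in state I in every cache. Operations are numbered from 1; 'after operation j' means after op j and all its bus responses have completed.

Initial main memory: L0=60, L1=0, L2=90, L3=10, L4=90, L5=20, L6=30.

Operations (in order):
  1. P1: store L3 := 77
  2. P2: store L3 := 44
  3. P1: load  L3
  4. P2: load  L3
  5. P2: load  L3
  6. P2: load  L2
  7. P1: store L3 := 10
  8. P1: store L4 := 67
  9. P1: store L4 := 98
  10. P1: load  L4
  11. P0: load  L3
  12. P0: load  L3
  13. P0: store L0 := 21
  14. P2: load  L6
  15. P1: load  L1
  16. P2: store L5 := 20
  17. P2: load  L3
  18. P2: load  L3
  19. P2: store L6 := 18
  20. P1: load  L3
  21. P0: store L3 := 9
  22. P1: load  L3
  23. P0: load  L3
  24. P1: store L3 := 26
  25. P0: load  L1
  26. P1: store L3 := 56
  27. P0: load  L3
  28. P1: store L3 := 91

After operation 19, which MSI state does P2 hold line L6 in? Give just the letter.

state = M

1. P1: store L3 := 77  bus=[BusRdX]  L3: P0=I P1=M P2=I  mem[L3]=10
2. P2: store L3 := 44  bus=[BusRdX,Flush]  L3: P0=I P1=I P2=M  mem[L3]=77
3. P1: load  L3  bus=[BusRd,Flush]  L3: P0=I P1=S P2=S  mem[L3]=44
4. P2: load  L3  bus=[-]  L3: P0=I P1=S P2=S  mem[L3]=44
5. P2: load  L3  bus=[-]  L3: P0=I P1=S P2=S  mem[L3]=44
6. P2: load  L2  bus=[BusRd]  L2: P0=I P1=I P2=S  mem[L2]=90
7. P1: store L3 := 10  bus=[BusRdX]  L3: P0=I P1=M P2=I  mem[L3]=44
8. P1: store L4 := 67  bus=[BusRdX]  L4: P0=I P1=M P2=I  mem[L4]=90
9. P1: store L4 := 98  bus=[-]  L4: P0=I P1=M P2=I  mem[L4]=90
10. P1: load  L4  bus=[-]  L4: P0=I P1=M P2=I  mem[L4]=90
11. P0: load  L3  bus=[BusRd,Flush]  L3: P0=S P1=S P2=I  mem[L3]=10
12. P0: load  L3  bus=[-]  L3: P0=S P1=S P2=I  mem[L3]=10
13. P0: store L0 := 21  bus=[BusRdX]  L0: P0=M P1=I P2=I  mem[L0]=60
14. P2: load  L6  bus=[BusRd]  L6: P0=I P1=I P2=S  mem[L6]=30
15. P1: load  L1  bus=[BusRd]  L1: P0=I P1=S P2=I  mem[L1]=0
16. P2: store L5 := 20  bus=[BusRdX]  L5: P0=I P1=I P2=M  mem[L5]=20
17. P2: load  L3  bus=[BusRd]  L3: P0=S P1=S P2=S  mem[L3]=10
18. P2: load  L3  bus=[-]  L3: P0=S P1=S P2=S  mem[L3]=10
19. P2: store L6 := 18  bus=[BusRdX]  L6: P0=I P1=I P2=M  mem[L6]=30
20. P1: load  L3  bus=[-]  L3: P0=S P1=S P2=S  mem[L3]=10
21. P0: store L3 := 9  bus=[BusRdX]  L3: P0=M P1=I P2=I  mem[L3]=10
22. P1: load  L3  bus=[BusRd,Flush]  L3: P0=S P1=S P2=I  mem[L3]=9
23. P0: load  L3  bus=[-]  L3: P0=S P1=S P2=I  mem[L3]=9
24. P1: store L3 := 26  bus=[BusRdX]  L3: P0=I P1=M P2=I  mem[L3]=9
25. P0: load  L1  bus=[BusRd]  L1: P0=S P1=S P2=I  mem[L1]=0
26. P1: store L3 := 56  bus=[-]  L3: P0=I P1=M P2=I  mem[L3]=9
27. P0: load  L3  bus=[BusRd,Flush]  L3: P0=S P1=S P2=I  mem[L3]=56
28. P1: store L3 := 91  bus=[BusRdX]  L3: P0=I P1=M P2=I  mem[L3]=56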